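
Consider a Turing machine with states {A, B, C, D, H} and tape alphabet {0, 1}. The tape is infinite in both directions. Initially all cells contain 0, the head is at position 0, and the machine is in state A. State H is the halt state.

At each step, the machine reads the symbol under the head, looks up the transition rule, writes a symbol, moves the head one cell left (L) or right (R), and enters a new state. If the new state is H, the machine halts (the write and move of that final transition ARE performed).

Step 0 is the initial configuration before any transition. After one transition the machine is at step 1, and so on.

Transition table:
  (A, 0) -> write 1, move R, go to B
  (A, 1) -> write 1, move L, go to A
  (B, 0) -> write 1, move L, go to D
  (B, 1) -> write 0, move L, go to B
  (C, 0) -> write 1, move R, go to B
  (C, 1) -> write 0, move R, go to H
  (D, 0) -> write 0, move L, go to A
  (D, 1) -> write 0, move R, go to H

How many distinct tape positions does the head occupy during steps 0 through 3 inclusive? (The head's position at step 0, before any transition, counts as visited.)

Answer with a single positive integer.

Step 1: in state A at pos 0, read 0 -> (A,0)->write 1,move R,goto B. Now: state=B, head=1, tape[-1..2]=0100 (head:   ^)
Step 2: in state B at pos 1, read 0 -> (B,0)->write 1,move L,goto D. Now: state=D, head=0, tape[-1..2]=0110 (head:  ^)
Step 3: in state D at pos 0, read 1 -> (D,1)->write 0,move R,goto H. Now: state=H, head=1, tape[-1..2]=0010 (head:   ^)
Head positions at steps 0..3: starting at 0, distinct positions visited = {0, 1} -> 2 position(s)

Answer: 2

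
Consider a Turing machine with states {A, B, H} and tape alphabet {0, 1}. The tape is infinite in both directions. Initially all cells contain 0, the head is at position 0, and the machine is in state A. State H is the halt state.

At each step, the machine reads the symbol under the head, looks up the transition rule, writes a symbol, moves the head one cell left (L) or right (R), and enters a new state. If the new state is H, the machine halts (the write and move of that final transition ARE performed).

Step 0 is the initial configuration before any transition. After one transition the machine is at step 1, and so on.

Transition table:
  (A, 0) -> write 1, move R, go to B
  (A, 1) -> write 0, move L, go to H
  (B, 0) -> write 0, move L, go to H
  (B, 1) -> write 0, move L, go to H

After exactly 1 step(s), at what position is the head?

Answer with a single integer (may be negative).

Step 1: in state A at pos 0, read 0 -> (A,0)->write 1,move R,goto B. Now: state=B, head=1, tape[-1..2]=0100 (head:   ^)

Answer: 1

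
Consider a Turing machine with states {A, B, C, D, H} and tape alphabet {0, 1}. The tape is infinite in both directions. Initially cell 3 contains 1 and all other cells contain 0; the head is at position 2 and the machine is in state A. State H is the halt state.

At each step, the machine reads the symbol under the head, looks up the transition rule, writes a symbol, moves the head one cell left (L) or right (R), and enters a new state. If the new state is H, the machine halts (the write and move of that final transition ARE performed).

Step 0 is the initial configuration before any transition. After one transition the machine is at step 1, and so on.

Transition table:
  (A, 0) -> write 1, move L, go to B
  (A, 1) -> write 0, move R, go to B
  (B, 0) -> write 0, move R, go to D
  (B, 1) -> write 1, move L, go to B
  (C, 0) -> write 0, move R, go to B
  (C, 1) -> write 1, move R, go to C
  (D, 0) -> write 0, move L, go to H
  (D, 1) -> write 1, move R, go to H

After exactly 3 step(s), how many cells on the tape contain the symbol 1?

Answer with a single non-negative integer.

Answer: 2

Derivation:
Step 1: in state A at pos 2, read 0 -> (A,0)->write 1,move L,goto B. Now: state=B, head=1, tape[0..4]=00110 (head:  ^)
Step 2: in state B at pos 1, read 0 -> (B,0)->write 0,move R,goto D. Now: state=D, head=2, tape[0..4]=00110 (head:   ^)
Step 3: in state D at pos 2, read 1 -> (D,1)->write 1,move R,goto H. Now: state=H, head=3, tape[0..4]=00110 (head:    ^)
Cells containing 1 after step 3: {2, 3} -> 2 cell(s)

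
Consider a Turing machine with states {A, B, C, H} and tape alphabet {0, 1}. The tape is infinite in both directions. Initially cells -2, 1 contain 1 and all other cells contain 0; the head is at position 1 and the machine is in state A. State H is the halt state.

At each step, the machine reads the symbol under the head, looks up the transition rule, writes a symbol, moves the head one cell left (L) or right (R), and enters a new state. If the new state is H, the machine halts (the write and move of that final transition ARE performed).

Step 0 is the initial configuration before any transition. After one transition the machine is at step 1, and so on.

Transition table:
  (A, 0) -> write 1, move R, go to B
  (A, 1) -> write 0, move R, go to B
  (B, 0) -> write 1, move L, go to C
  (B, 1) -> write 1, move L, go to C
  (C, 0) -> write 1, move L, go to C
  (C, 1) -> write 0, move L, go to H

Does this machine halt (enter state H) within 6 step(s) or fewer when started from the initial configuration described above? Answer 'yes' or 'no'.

Step 1: in state A at pos 1, read 1 -> (A,1)->write 0,move R,goto B. Now: state=B, head=2, tape[-3..3]=0100000 (head:      ^)
Step 2: in state B at pos 2, read 0 -> (B,0)->write 1,move L,goto C. Now: state=C, head=1, tape[-3..3]=0100010 (head:     ^)
Step 3: in state C at pos 1, read 0 -> (C,0)->write 1,move L,goto C. Now: state=C, head=0, tape[-3..3]=0100110 (head:    ^)
Step 4: in state C at pos 0, read 0 -> (C,0)->write 1,move L,goto C. Now: state=C, head=-1, tape[-3..3]=0101110 (head:   ^)
Step 5: in state C at pos -1, read 0 -> (C,0)->write 1,move L,goto C. Now: state=C, head=-2, tape[-3..3]=0111110 (head:  ^)
Step 6: in state C at pos -2, read 1 -> (C,1)->write 0,move L,goto H. Now: state=H, head=-3, tape[-4..3]=00011110 (head:  ^)
State H reached at step 6; 6 <= 6 -> yes

Answer: yes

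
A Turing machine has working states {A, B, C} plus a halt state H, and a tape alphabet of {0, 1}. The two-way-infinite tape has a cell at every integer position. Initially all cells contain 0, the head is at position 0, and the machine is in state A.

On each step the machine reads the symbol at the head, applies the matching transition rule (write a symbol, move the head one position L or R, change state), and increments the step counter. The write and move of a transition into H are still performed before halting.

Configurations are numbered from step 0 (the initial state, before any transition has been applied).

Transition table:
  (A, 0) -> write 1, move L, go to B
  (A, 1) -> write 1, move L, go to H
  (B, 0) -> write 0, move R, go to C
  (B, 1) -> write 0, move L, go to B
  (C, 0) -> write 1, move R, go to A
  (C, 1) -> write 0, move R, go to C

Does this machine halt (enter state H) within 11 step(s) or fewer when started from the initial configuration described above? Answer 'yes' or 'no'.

Answer: yes

Derivation:
Step 1: in state A at pos 0, read 0 -> (A,0)->write 1,move L,goto B. Now: state=B, head=-1, tape[-2..1]=0010 (head:  ^)
Step 2: in state B at pos -1, read 0 -> (B,0)->write 0,move R,goto C. Now: state=C, head=0, tape[-2..1]=0010 (head:   ^)
Step 3: in state C at pos 0, read 1 -> (C,1)->write 0,move R,goto C. Now: state=C, head=1, tape[-2..2]=00000 (head:    ^)
Step 4: in state C at pos 1, read 0 -> (C,0)->write 1,move R,goto A. Now: state=A, head=2, tape[-2..3]=000100 (head:     ^)
Step 5: in state A at pos 2, read 0 -> (A,0)->write 1,move L,goto B. Now: state=B, head=1, tape[-2..3]=000110 (head:    ^)
Step 6: in state B at pos 1, read 1 -> (B,1)->write 0,move L,goto B. Now: state=B, head=0, tape[-2..3]=000010 (head:   ^)
Step 7: in state B at pos 0, read 0 -> (B,0)->write 0,move R,goto C. Now: state=C, head=1, tape[-2..3]=000010 (head:    ^)
Step 8: in state C at pos 1, read 0 -> (C,0)->write 1,move R,goto A. Now: state=A, head=2, tape[-2..3]=000110 (head:     ^)
Step 9: in state A at pos 2, read 1 -> (A,1)->write 1,move L,goto H. Now: state=H, head=1, tape[-2..3]=000110 (head:    ^)
State H reached at step 9; 9 <= 11 -> yes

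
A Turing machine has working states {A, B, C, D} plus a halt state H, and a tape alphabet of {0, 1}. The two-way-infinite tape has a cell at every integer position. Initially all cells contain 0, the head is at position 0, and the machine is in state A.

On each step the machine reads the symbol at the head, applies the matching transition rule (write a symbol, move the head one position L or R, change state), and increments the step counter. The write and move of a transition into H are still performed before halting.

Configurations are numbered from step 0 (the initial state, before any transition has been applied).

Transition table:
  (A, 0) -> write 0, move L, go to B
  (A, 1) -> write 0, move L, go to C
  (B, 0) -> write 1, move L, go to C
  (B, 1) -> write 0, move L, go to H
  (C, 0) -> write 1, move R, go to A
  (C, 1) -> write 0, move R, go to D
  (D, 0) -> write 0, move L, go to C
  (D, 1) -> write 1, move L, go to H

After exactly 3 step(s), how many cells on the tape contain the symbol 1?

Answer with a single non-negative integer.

Step 1: in state A at pos 0, read 0 -> (A,0)->write 0,move L,goto B. Now: state=B, head=-1, tape[-2..1]=0000 (head:  ^)
Step 2: in state B at pos -1, read 0 -> (B,0)->write 1,move L,goto C. Now: state=C, head=-2, tape[-3..1]=00100 (head:  ^)
Step 3: in state C at pos -2, read 0 -> (C,0)->write 1,move R,goto A. Now: state=A, head=-1, tape[-3..1]=01100 (head:   ^)
Cells containing 1 after step 3: {-2, -1} -> 2 cell(s)

Answer: 2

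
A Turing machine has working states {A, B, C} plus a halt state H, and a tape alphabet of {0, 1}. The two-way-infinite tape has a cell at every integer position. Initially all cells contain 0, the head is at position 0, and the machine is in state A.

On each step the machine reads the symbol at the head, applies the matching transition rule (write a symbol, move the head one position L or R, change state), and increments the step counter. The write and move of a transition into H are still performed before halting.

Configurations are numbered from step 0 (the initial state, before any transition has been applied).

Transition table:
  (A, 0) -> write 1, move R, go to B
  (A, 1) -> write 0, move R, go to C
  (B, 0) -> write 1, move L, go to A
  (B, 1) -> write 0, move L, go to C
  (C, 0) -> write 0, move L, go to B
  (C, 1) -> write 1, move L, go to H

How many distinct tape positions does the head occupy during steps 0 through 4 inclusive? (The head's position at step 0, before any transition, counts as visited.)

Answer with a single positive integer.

Step 1: in state A at pos 0, read 0 -> (A,0)->write 1,move R,goto B. Now: state=B, head=1, tape[-1..2]=0100 (head:   ^)
Step 2: in state B at pos 1, read 0 -> (B,0)->write 1,move L,goto A. Now: state=A, head=0, tape[-1..2]=0110 (head:  ^)
Step 3: in state A at pos 0, read 1 -> (A,1)->write 0,move R,goto C. Now: state=C, head=1, tape[-1..2]=0010 (head:   ^)
Step 4: in state C at pos 1, read 1 -> (C,1)->write 1,move L,goto H. Now: state=H, head=0, tape[-1..2]=0010 (head:  ^)
Head positions at steps 0..4: starting at 0, distinct positions visited = {0, 1} -> 2 position(s)

Answer: 2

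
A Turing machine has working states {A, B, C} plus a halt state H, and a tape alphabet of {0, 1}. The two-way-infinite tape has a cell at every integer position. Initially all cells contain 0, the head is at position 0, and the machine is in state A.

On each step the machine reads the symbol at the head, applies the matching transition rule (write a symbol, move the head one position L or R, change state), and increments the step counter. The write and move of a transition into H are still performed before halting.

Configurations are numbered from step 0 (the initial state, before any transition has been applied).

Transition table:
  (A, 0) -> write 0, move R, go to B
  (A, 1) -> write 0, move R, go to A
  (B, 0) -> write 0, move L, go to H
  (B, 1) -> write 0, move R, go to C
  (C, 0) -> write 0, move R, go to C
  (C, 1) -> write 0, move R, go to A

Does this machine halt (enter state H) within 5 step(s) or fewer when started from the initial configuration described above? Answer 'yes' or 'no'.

Step 1: in state A at pos 0, read 0 -> (A,0)->write 0,move R,goto B. Now: state=B, head=1, tape[-1..2]=0000 (head:   ^)
Step 2: in state B at pos 1, read 0 -> (B,0)->write 0,move L,goto H. Now: state=H, head=0, tape[-1..2]=0000 (head:  ^)
State H reached at step 2; 2 <= 5 -> yes

Answer: yes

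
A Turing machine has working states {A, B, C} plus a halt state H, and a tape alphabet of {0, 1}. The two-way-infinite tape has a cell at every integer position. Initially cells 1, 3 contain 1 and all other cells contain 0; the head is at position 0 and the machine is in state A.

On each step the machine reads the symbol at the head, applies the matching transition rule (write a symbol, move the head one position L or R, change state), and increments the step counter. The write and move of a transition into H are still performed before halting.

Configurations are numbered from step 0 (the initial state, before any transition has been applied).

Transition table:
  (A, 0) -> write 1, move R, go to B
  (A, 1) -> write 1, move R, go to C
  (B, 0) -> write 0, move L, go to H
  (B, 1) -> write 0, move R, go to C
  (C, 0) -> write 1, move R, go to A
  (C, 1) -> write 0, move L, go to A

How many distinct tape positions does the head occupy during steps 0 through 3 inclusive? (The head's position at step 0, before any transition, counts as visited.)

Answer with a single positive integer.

Step 1: in state A at pos 0, read 0 -> (A,0)->write 1,move R,goto B. Now: state=B, head=1, tape[-1..4]=011010 (head:   ^)
Step 2: in state B at pos 1, read 1 -> (B,1)->write 0,move R,goto C. Now: state=C, head=2, tape[-1..4]=010010 (head:    ^)
Step 3: in state C at pos 2, read 0 -> (C,0)->write 1,move R,goto A. Now: state=A, head=3, tape[-1..4]=010110 (head:     ^)
Head positions at steps 0..3: starting at 0, distinct positions visited = {0, 1, 2, 3} -> 4 position(s)

Answer: 4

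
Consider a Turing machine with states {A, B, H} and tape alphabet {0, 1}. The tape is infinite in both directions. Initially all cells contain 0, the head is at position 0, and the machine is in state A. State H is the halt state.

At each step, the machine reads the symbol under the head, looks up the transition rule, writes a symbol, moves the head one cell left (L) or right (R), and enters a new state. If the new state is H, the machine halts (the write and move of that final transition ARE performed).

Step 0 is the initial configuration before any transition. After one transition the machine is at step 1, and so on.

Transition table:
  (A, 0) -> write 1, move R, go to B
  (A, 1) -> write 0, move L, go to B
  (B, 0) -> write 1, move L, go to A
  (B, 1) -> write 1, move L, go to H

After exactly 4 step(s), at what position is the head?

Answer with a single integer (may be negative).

Step 1: in state A at pos 0, read 0 -> (A,0)->write 1,move R,goto B. Now: state=B, head=1, tape[-1..2]=0100 (head:   ^)
Step 2: in state B at pos 1, read 0 -> (B,0)->write 1,move L,goto A. Now: state=A, head=0, tape[-1..2]=0110 (head:  ^)
Step 3: in state A at pos 0, read 1 -> (A,1)->write 0,move L,goto B. Now: state=B, head=-1, tape[-2..2]=00010 (head:  ^)
Step 4: in state B at pos -1, read 0 -> (B,0)->write 1,move L,goto A. Now: state=A, head=-2, tape[-3..2]=001010 (head:  ^)

Answer: -2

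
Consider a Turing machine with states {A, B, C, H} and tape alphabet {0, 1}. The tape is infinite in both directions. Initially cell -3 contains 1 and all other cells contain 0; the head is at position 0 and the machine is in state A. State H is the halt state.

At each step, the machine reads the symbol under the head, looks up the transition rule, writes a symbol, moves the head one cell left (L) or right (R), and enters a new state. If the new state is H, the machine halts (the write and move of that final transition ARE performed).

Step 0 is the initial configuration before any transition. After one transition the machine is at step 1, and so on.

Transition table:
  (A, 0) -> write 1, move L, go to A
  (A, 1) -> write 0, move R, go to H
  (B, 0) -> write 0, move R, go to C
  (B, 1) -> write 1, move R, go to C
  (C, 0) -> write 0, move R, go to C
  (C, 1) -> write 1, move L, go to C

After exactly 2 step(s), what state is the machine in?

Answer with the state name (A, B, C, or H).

Answer: A

Derivation:
Step 1: in state A at pos 0, read 0 -> (A,0)->write 1,move L,goto A. Now: state=A, head=-1, tape[-4..1]=010010 (head:    ^)
Step 2: in state A at pos -1, read 0 -> (A,0)->write 1,move L,goto A. Now: state=A, head=-2, tape[-4..1]=010110 (head:   ^)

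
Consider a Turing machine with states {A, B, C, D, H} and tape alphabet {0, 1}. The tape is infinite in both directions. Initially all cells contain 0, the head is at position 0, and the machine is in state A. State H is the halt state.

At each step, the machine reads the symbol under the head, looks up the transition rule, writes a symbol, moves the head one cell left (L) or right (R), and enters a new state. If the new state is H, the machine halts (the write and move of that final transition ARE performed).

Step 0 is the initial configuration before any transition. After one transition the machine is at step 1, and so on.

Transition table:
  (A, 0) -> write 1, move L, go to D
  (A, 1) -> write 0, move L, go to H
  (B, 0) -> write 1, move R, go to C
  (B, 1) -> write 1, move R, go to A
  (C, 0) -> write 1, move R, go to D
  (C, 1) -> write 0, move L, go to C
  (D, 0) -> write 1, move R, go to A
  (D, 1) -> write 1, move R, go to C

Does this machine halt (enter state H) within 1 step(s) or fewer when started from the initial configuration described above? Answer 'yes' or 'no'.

Answer: no

Derivation:
Step 1: in state A at pos 0, read 0 -> (A,0)->write 1,move L,goto D. Now: state=D, head=-1, tape[-2..1]=0010 (head:  ^)
After 1 step(s): state = D (not H) -> not halted within 1 -> no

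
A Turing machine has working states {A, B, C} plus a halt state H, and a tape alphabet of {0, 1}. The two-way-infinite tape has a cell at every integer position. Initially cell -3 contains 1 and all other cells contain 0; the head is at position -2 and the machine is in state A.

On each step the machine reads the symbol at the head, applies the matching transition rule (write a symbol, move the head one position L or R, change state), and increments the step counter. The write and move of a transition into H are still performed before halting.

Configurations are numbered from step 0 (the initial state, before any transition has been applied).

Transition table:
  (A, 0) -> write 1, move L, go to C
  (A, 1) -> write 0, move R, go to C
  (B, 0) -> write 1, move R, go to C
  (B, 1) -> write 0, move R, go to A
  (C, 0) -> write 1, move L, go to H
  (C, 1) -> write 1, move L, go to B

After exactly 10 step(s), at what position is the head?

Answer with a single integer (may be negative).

Step 1: in state A at pos -2, read 0 -> (A,0)->write 1,move L,goto C. Now: state=C, head=-3, tape[-4..-1]=0110 (head:  ^)
Step 2: in state C at pos -3, read 1 -> (C,1)->write 1,move L,goto B. Now: state=B, head=-4, tape[-5..-1]=00110 (head:  ^)
Step 3: in state B at pos -4, read 0 -> (B,0)->write 1,move R,goto C. Now: state=C, head=-3, tape[-5..-1]=01110 (head:   ^)
Step 4: in state C at pos -3, read 1 -> (C,1)->write 1,move L,goto B. Now: state=B, head=-4, tape[-5..-1]=01110 (head:  ^)
Step 5: in state B at pos -4, read 1 -> (B,1)->write 0,move R,goto A. Now: state=A, head=-3, tape[-5..-1]=00110 (head:   ^)
Step 6: in state A at pos -3, read 1 -> (A,1)->write 0,move R,goto C. Now: state=C, head=-2, tape[-5..-1]=00010 (head:    ^)
Step 7: in state C at pos -2, read 1 -> (C,1)->write 1,move L,goto B. Now: state=B, head=-3, tape[-5..-1]=00010 (head:   ^)
Step 8: in state B at pos -3, read 0 -> (B,0)->write 1,move R,goto C. Now: state=C, head=-2, tape[-5..-1]=00110 (head:    ^)
Step 9: in state C at pos -2, read 1 -> (C,1)->write 1,move L,goto B. Now: state=B, head=-3, tape[-5..-1]=00110 (head:   ^)
Step 10: in state B at pos -3, read 1 -> (B,1)->write 0,move R,goto A. Now: state=A, head=-2, tape[-5..-1]=00010 (head:    ^)

Answer: -2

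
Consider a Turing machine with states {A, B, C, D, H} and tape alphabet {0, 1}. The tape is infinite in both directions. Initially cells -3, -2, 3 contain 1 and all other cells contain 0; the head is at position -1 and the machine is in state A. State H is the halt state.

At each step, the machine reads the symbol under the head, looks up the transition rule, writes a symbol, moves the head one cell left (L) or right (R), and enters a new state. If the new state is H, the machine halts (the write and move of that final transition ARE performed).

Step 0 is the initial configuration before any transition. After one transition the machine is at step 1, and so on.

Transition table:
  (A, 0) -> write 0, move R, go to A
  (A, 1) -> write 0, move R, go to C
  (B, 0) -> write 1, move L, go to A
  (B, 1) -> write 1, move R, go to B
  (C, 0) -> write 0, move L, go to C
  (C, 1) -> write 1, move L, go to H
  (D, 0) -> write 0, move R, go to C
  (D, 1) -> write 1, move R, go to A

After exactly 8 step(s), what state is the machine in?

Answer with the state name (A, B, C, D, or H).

Step 1: in state A at pos -1, read 0 -> (A,0)->write 0,move R,goto A. Now: state=A, head=0, tape[-4..4]=011000010 (head:     ^)
Step 2: in state A at pos 0, read 0 -> (A,0)->write 0,move R,goto A. Now: state=A, head=1, tape[-4..4]=011000010 (head:      ^)
Step 3: in state A at pos 1, read 0 -> (A,0)->write 0,move R,goto A. Now: state=A, head=2, tape[-4..4]=011000010 (head:       ^)
Step 4: in state A at pos 2, read 0 -> (A,0)->write 0,move R,goto A. Now: state=A, head=3, tape[-4..4]=011000010 (head:        ^)
Step 5: in state A at pos 3, read 1 -> (A,1)->write 0,move R,goto C. Now: state=C, head=4, tape[-4..5]=0110000000 (head:         ^)
Step 6: in state C at pos 4, read 0 -> (C,0)->write 0,move L,goto C. Now: state=C, head=3, tape[-4..5]=0110000000 (head:        ^)
Step 7: in state C at pos 3, read 0 -> (C,0)->write 0,move L,goto C. Now: state=C, head=2, tape[-4..5]=0110000000 (head:       ^)
Step 8: in state C at pos 2, read 0 -> (C,0)->write 0,move L,goto C. Now: state=C, head=1, tape[-4..5]=0110000000 (head:      ^)

Answer: C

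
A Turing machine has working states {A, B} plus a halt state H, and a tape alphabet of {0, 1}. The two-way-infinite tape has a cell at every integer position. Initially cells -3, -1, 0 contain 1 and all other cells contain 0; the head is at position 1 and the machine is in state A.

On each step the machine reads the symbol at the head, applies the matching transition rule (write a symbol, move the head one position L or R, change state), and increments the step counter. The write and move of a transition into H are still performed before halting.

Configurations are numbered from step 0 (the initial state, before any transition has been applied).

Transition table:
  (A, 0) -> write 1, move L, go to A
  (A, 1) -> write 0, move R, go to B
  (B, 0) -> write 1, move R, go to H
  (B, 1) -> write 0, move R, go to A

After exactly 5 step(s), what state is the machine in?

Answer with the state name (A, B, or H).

Answer: A

Derivation:
Step 1: in state A at pos 1, read 0 -> (A,0)->write 1,move L,goto A. Now: state=A, head=0, tape[-4..2]=0101110 (head:     ^)
Step 2: in state A at pos 0, read 1 -> (A,1)->write 0,move R,goto B. Now: state=B, head=1, tape[-4..2]=0101010 (head:      ^)
Step 3: in state B at pos 1, read 1 -> (B,1)->write 0,move R,goto A. Now: state=A, head=2, tape[-4..3]=01010000 (head:       ^)
Step 4: in state A at pos 2, read 0 -> (A,0)->write 1,move L,goto A. Now: state=A, head=1, tape[-4..3]=01010010 (head:      ^)
Step 5: in state A at pos 1, read 0 -> (A,0)->write 1,move L,goto A. Now: state=A, head=0, tape[-4..3]=01010110 (head:     ^)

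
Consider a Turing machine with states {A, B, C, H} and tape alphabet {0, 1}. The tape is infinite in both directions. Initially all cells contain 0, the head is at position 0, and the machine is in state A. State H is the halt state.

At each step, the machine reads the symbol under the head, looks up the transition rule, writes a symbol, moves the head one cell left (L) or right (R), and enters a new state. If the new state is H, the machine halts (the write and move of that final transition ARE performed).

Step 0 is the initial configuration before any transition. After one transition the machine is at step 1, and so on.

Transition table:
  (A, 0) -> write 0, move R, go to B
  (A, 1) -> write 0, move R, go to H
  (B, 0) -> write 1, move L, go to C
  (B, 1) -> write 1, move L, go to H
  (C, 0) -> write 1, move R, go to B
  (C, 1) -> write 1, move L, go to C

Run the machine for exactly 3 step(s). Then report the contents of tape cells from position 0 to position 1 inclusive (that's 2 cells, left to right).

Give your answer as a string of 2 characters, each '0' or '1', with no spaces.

Step 1: in state A at pos 0, read 0 -> (A,0)->write 0,move R,goto B. Now: state=B, head=1, tape[-1..2]=0000 (head:   ^)
Step 2: in state B at pos 1, read 0 -> (B,0)->write 1,move L,goto C. Now: state=C, head=0, tape[-1..2]=0010 (head:  ^)
Step 3: in state C at pos 0, read 0 -> (C,0)->write 1,move R,goto B. Now: state=B, head=1, tape[-1..2]=0110 (head:   ^)

Answer: 11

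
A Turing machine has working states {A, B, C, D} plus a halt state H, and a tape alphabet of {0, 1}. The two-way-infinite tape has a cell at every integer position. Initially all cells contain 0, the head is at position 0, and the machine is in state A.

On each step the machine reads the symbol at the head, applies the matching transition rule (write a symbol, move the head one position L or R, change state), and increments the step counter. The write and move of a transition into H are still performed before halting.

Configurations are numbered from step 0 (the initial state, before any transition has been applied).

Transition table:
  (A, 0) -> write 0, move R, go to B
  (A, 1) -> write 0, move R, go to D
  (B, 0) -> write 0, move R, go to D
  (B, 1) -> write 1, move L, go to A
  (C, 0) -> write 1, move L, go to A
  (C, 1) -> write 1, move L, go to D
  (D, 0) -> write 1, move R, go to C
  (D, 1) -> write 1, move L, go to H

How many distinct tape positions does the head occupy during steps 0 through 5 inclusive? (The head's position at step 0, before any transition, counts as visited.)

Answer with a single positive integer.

Step 1: in state A at pos 0, read 0 -> (A,0)->write 0,move R,goto B. Now: state=B, head=1, tape[-1..2]=0000 (head:   ^)
Step 2: in state B at pos 1, read 0 -> (B,0)->write 0,move R,goto D. Now: state=D, head=2, tape[-1..3]=00000 (head:    ^)
Step 3: in state D at pos 2, read 0 -> (D,0)->write 1,move R,goto C. Now: state=C, head=3, tape[-1..4]=000100 (head:     ^)
Step 4: in state C at pos 3, read 0 -> (C,0)->write 1,move L,goto A. Now: state=A, head=2, tape[-1..4]=000110 (head:    ^)
Step 5: in state A at pos 2, read 1 -> (A,1)->write 0,move R,goto D. Now: state=D, head=3, tape[-1..4]=000010 (head:     ^)
Head positions at steps 0..5: starting at 0, distinct positions visited = {0, 1, 2, 3} -> 4 position(s)

Answer: 4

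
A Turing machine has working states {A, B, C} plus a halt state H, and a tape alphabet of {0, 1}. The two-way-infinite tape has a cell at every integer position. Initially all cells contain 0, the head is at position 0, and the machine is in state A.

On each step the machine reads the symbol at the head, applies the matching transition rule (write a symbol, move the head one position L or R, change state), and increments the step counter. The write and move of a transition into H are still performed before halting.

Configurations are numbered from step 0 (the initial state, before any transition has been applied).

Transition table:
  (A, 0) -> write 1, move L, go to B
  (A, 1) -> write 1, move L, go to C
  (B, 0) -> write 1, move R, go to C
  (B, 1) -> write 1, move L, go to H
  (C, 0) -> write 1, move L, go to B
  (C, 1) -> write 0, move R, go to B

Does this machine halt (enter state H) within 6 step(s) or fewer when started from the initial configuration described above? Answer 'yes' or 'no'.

Step 1: in state A at pos 0, read 0 -> (A,0)->write 1,move L,goto B. Now: state=B, head=-1, tape[-2..1]=0010 (head:  ^)
Step 2: in state B at pos -1, read 0 -> (B,0)->write 1,move R,goto C. Now: state=C, head=0, tape[-2..1]=0110 (head:   ^)
Step 3: in state C at pos 0, read 1 -> (C,1)->write 0,move R,goto B. Now: state=B, head=1, tape[-2..2]=01000 (head:    ^)
Step 4: in state B at pos 1, read 0 -> (B,0)->write 1,move R,goto C. Now: state=C, head=2, tape[-2..3]=010100 (head:     ^)
Step 5: in state C at pos 2, read 0 -> (C,0)->write 1,move L,goto B. Now: state=B, head=1, tape[-2..3]=010110 (head:    ^)
Step 6: in state B at pos 1, read 1 -> (B,1)->write 1,move L,goto H. Now: state=H, head=0, tape[-2..3]=010110 (head:   ^)
State H reached at step 6; 6 <= 6 -> yes

Answer: yes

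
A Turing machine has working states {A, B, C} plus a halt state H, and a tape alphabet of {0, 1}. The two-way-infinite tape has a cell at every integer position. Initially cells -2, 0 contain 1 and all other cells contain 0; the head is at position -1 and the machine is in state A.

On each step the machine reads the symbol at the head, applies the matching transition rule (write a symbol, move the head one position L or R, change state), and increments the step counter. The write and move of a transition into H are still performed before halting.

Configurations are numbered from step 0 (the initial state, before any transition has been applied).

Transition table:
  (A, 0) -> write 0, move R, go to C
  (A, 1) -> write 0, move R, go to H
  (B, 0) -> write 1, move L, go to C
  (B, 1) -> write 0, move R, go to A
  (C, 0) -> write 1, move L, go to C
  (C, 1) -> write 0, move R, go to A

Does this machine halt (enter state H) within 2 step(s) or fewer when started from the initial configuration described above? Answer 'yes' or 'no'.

Step 1: in state A at pos -1, read 0 -> (A,0)->write 0,move R,goto C. Now: state=C, head=0, tape[-3..1]=01010 (head:    ^)
Step 2: in state C at pos 0, read 1 -> (C,1)->write 0,move R,goto A. Now: state=A, head=1, tape[-3..2]=010000 (head:     ^)
After 2 step(s): state = A (not H) -> not halted within 2 -> no

Answer: no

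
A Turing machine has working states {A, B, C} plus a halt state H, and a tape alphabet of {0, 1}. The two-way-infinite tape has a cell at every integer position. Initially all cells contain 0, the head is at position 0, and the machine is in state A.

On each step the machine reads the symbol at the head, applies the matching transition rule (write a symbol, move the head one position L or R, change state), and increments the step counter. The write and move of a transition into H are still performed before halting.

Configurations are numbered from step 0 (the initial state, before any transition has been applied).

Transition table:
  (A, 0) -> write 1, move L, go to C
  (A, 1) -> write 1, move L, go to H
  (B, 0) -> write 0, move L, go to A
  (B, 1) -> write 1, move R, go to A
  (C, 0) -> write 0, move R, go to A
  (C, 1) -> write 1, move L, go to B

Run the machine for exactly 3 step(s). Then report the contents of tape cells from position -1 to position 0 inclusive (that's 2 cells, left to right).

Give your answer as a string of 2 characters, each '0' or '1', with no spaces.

Step 1: in state A at pos 0, read 0 -> (A,0)->write 1,move L,goto C. Now: state=C, head=-1, tape[-2..1]=0010 (head:  ^)
Step 2: in state C at pos -1, read 0 -> (C,0)->write 0,move R,goto A. Now: state=A, head=0, tape[-2..1]=0010 (head:   ^)
Step 3: in state A at pos 0, read 1 -> (A,1)->write 1,move L,goto H. Now: state=H, head=-1, tape[-2..1]=0010 (head:  ^)

Answer: 01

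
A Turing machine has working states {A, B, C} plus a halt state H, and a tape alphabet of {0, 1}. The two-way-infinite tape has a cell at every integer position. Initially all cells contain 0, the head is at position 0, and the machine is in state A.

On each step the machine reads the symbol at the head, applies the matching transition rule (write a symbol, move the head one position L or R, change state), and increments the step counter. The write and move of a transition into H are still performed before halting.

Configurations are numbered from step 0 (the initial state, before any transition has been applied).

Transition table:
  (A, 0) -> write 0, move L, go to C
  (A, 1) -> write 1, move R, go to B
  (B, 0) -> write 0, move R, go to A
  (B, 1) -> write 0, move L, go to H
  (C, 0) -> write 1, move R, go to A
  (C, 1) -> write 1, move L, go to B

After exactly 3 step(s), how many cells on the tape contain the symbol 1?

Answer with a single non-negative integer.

Step 1: in state A at pos 0, read 0 -> (A,0)->write 0,move L,goto C. Now: state=C, head=-1, tape[-2..1]=0000 (head:  ^)
Step 2: in state C at pos -1, read 0 -> (C,0)->write 1,move R,goto A. Now: state=A, head=0, tape[-2..1]=0100 (head:   ^)
Step 3: in state A at pos 0, read 0 -> (A,0)->write 0,move L,goto C. Now: state=C, head=-1, tape[-2..1]=0100 (head:  ^)
Cells containing 1 after step 3: {-1} -> 1 cell(s)

Answer: 1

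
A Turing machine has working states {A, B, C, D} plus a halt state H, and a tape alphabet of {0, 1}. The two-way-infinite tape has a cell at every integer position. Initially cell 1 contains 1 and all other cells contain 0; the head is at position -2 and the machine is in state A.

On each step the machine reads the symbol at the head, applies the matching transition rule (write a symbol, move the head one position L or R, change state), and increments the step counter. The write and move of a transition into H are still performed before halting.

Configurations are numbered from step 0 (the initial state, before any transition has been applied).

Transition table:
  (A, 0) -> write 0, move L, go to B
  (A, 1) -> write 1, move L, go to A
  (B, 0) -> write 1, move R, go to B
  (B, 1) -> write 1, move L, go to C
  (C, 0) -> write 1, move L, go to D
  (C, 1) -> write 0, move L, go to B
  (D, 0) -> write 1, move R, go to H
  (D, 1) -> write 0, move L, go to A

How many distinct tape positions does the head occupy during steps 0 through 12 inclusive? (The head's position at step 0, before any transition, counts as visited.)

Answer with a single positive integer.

Answer: 7

Derivation:
Step 1: in state A at pos -2, read 0 -> (A,0)->write 0,move L,goto B. Now: state=B, head=-3, tape[-4..2]=0000010 (head:  ^)
Step 2: in state B at pos -3, read 0 -> (B,0)->write 1,move R,goto B. Now: state=B, head=-2, tape[-4..2]=0100010 (head:   ^)
Step 3: in state B at pos -2, read 0 -> (B,0)->write 1,move R,goto B. Now: state=B, head=-1, tape[-4..2]=0110010 (head:    ^)
Step 4: in state B at pos -1, read 0 -> (B,0)->write 1,move R,goto B. Now: state=B, head=0, tape[-4..2]=0111010 (head:     ^)
Step 5: in state B at pos 0, read 0 -> (B,0)->write 1,move R,goto B. Now: state=B, head=1, tape[-4..2]=0111110 (head:      ^)
Step 6: in state B at pos 1, read 1 -> (B,1)->write 1,move L,goto C. Now: state=C, head=0, tape[-4..2]=0111110 (head:     ^)
Step 7: in state C at pos 0, read 1 -> (C,1)->write 0,move L,goto B. Now: state=B, head=-1, tape[-4..2]=0111010 (head:    ^)
Step 8: in state B at pos -1, read 1 -> (B,1)->write 1,move L,goto C. Now: state=C, head=-2, tape[-4..2]=0111010 (head:   ^)
Step 9: in state C at pos -2, read 1 -> (C,1)->write 0,move L,goto B. Now: state=B, head=-3, tape[-4..2]=0101010 (head:  ^)
Step 10: in state B at pos -3, read 1 -> (B,1)->write 1,move L,goto C. Now: state=C, head=-4, tape[-5..2]=00101010 (head:  ^)
Step 11: in state C at pos -4, read 0 -> (C,0)->write 1,move L,goto D. Now: state=D, head=-5, tape[-6..2]=001101010 (head:  ^)
Step 12: in state D at pos -5, read 0 -> (D,0)->write 1,move R,goto H. Now: state=H, head=-4, tape[-6..2]=011101010 (head:   ^)
Head positions at steps 0..12: starting at -2, distinct positions visited = {-5, -4, -3, -2, -1, 0, 1} -> 7 position(s)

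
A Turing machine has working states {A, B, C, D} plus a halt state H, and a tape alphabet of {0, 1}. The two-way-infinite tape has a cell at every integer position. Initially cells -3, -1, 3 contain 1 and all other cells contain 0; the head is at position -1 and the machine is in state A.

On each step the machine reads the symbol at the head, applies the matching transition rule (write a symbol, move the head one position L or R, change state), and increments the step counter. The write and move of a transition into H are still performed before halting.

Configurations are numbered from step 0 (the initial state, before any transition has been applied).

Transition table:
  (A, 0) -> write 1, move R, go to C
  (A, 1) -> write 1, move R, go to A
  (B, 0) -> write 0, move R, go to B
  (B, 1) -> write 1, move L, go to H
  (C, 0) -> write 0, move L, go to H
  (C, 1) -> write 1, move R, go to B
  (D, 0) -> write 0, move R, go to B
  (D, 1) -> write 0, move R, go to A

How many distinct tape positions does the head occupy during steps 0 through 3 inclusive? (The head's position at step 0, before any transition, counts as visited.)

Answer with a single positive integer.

Answer: 3

Derivation:
Step 1: in state A at pos -1, read 1 -> (A,1)->write 1,move R,goto A. Now: state=A, head=0, tape[-4..4]=010100010 (head:     ^)
Step 2: in state A at pos 0, read 0 -> (A,0)->write 1,move R,goto C. Now: state=C, head=1, tape[-4..4]=010110010 (head:      ^)
Step 3: in state C at pos 1, read 0 -> (C,0)->write 0,move L,goto H. Now: state=H, head=0, tape[-4..4]=010110010 (head:     ^)
Head positions at steps 0..3: starting at -1, distinct positions visited = {-1, 0, 1} -> 3 position(s)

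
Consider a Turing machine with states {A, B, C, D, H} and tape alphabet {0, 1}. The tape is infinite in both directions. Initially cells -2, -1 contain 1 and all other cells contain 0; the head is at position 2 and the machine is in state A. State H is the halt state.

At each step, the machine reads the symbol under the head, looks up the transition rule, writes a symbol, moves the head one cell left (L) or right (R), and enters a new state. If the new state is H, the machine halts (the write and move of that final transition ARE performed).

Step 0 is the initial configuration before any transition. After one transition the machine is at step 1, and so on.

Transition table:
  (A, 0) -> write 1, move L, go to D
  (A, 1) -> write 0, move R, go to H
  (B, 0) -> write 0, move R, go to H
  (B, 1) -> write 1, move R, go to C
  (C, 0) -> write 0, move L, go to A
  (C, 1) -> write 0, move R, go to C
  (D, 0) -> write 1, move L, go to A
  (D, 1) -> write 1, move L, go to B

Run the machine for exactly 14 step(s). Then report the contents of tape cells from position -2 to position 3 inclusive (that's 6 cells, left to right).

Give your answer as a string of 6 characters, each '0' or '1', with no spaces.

Step 1: in state A at pos 2, read 0 -> (A,0)->write 1,move L,goto D. Now: state=D, head=1, tape[-3..3]=0110010 (head:     ^)
Step 2: in state D at pos 1, read 0 -> (D,0)->write 1,move L,goto A. Now: state=A, head=0, tape[-3..3]=0110110 (head:    ^)
Step 3: in state A at pos 0, read 0 -> (A,0)->write 1,move L,goto D. Now: state=D, head=-1, tape[-3..3]=0111110 (head:   ^)
Step 4: in state D at pos -1, read 1 -> (D,1)->write 1,move L,goto B. Now: state=B, head=-2, tape[-3..3]=0111110 (head:  ^)
Step 5: in state B at pos -2, read 1 -> (B,1)->write 1,move R,goto C. Now: state=C, head=-1, tape[-3..3]=0111110 (head:   ^)
Step 6: in state C at pos -1, read 1 -> (C,1)->write 0,move R,goto C. Now: state=C, head=0, tape[-3..3]=0101110 (head:    ^)
Step 7: in state C at pos 0, read 1 -> (C,1)->write 0,move R,goto C. Now: state=C, head=1, tape[-3..3]=0100110 (head:     ^)
Step 8: in state C at pos 1, read 1 -> (C,1)->write 0,move R,goto C. Now: state=C, head=2, tape[-3..3]=0100010 (head:      ^)
Step 9: in state C at pos 2, read 1 -> (C,1)->write 0,move R,goto C. Now: state=C, head=3, tape[-3..4]=01000000 (head:       ^)
Step 10: in state C at pos 3, read 0 -> (C,0)->write 0,move L,goto A. Now: state=A, head=2, tape[-3..4]=01000000 (head:      ^)
Step 11: in state A at pos 2, read 0 -> (A,0)->write 1,move L,goto D. Now: state=D, head=1, tape[-3..4]=01000100 (head:     ^)
Step 12: in state D at pos 1, read 0 -> (D,0)->write 1,move L,goto A. Now: state=A, head=0, tape[-3..4]=01001100 (head:    ^)
Step 13: in state A at pos 0, read 0 -> (A,0)->write 1,move L,goto D. Now: state=D, head=-1, tape[-3..4]=01011100 (head:   ^)
Step 14: in state D at pos -1, read 0 -> (D,0)->write 1,move L,goto A. Now: state=A, head=-2, tape[-3..4]=01111100 (head:  ^)

Answer: 111110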